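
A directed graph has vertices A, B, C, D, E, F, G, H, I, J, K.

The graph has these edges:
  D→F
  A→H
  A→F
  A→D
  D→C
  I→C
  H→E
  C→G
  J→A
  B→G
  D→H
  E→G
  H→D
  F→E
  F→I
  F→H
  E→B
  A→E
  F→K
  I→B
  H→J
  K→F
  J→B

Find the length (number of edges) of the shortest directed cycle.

2

For each vertex v, BFS finds the shortest path from v back to v.
The shortest such closed walk is D → H → D, length 2.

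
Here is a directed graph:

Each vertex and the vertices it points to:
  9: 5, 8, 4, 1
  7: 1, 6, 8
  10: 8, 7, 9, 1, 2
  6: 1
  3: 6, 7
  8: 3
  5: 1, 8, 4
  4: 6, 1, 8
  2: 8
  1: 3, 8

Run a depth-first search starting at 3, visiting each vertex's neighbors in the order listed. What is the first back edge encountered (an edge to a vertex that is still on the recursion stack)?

1->3

DFS from 3 (visiting each vertex's neighbors in the order listed); mark gray on enter, black on exit:
3 gray
  6 gray
    1 gray
      1→3: 3 is gray → back edge
First back edge: 1 → 3.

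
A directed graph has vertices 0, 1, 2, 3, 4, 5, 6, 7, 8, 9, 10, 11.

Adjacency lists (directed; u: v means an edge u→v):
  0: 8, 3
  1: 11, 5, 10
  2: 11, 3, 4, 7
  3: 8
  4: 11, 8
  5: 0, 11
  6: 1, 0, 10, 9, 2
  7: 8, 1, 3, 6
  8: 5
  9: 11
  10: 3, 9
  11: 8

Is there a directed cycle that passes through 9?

9 lies on a cycle iff there is a path from 9 back to itself.
Exploring from 9, it never reaches itself; equivalently, its strongly connected component is a singleton.

No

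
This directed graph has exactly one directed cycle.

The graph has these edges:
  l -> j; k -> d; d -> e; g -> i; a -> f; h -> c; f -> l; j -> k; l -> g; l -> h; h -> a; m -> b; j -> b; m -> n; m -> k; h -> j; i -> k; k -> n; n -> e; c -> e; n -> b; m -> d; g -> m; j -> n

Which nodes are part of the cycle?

DFS with gray/black marking from l:
l gray
  j gray
    n gray
      b gray
      b black
      e gray
      e black
    n black
    j→b: b black — skip
    k gray
      d gray
        d→e: e black — skip
      d black
      k→n: n black — skip
    k black
  j black
  g gray
    m gray
      m→b: b black — skip
      m→d: d black — skip
      m→n: n black — skip
      m→k: k black — skip
    m black
    i gray
      i→k: k black — skip
    i black
  g black
  h gray
    c gray
      c→e: e black — skip
    c black
    h→j: j black — skip
    a gray
      f gray
        f→l: l is gray → back edge
Back edge closes the cycle l → h → a → f → l; its vertices are {a, f, h, l}.

a, f, h, l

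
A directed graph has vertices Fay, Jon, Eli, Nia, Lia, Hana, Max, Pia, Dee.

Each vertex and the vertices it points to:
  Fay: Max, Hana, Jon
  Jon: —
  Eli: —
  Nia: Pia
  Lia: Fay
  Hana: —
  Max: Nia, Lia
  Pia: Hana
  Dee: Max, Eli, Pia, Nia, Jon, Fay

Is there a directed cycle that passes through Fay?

Yes

Fay is on a cycle iff Fay can reach itself via ≥1 edge.
Fay → Max → Lia → Fay — yes.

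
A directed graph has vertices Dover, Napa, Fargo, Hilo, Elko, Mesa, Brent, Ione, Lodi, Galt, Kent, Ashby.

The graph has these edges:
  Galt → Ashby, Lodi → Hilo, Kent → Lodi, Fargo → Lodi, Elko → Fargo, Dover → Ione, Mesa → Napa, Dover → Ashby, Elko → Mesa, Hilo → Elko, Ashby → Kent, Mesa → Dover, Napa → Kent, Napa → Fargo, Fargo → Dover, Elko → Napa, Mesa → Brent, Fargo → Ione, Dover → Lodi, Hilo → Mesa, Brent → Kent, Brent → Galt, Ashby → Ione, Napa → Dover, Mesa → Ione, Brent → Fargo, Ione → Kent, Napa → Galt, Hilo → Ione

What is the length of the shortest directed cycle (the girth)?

4

For each vertex v, BFS finds the shortest path from v back to v.
The shortest such closed walk is Hilo → Mesa → Dover → Lodi → Hilo, length 4.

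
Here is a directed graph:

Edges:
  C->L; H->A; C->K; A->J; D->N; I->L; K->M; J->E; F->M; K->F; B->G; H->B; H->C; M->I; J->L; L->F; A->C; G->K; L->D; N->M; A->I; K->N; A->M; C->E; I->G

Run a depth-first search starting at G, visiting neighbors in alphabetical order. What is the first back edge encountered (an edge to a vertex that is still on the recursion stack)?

I→G

DFS from G (visiting neighbors in alphabetical order); mark gray on enter, black on exit:
G gray
  K gray
    F gray
      M gray
        I gray
          I→G: G is gray → back edge
First back edge: I → G.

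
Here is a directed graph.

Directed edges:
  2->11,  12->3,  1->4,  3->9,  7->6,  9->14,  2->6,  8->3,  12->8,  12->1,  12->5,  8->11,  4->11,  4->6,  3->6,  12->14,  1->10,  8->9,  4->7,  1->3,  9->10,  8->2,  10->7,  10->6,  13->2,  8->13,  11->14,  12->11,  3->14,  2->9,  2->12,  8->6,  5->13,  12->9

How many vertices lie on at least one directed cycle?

5

A vertex is on a directed cycle iff it belongs to a strongly connected component of size ≥ 2 (or has a self-loop).
The vertices on cycles are {2, 5, 8, 12, 13} — 5 in total.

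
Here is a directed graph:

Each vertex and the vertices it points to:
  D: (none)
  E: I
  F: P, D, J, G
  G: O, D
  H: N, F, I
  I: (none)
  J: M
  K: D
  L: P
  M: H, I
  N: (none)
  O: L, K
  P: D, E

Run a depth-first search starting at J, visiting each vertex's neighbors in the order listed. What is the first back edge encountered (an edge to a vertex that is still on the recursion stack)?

F→J

DFS from J (visiting each vertex's neighbors in the order listed); mark gray on enter, black on exit:
J gray
  M gray
    H gray
      N gray
      N black
      F gray
        P gray
          D gray
          D black
          E gray
            I gray
            I black
          E black
        P black
        F→D: D black — skip
        F→J: J is gray → back edge
First back edge: F → J.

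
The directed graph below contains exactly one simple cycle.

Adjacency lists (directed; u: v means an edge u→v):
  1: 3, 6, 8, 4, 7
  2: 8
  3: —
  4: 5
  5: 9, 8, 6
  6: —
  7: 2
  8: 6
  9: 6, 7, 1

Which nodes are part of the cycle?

1, 4, 5, 9

DFS with gray/black marking from 9:
9 gray
  6 gray
  6 black
  7 gray
    2 gray
      8 gray
        8→6: 6 black — skip
      8 black
    2 black
  7 black
  1 gray
    3 gray
    3 black
    1→6: 6 black — skip
    1→8: 8 black — skip
    4 gray
      5 gray
        5→9: 9 is gray → back edge
Back edge closes the cycle 9 → 1 → 4 → 5 → 9; its vertices are {1, 4, 5, 9}.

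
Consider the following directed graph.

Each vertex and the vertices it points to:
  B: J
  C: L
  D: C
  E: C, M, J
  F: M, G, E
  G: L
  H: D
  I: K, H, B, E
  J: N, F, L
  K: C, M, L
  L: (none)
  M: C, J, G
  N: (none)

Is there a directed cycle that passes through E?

E is on a cycle iff E can reach itself via ≥1 edge.
E → J → F → E — yes.

Yes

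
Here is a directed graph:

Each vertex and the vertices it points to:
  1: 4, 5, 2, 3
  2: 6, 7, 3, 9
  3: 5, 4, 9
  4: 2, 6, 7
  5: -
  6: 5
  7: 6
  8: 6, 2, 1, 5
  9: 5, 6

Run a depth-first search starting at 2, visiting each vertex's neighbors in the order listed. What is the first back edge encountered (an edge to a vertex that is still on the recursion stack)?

4->2

DFS from 2 (visiting each vertex's neighbors in the order listed); mark gray on enter, black on exit:
2 gray
  6 gray
    5 gray
    5 black
  6 black
  7 gray
    7→6: 6 black — skip
  7 black
  3 gray
    3→5: 5 black — skip
    4 gray
      4→2: 2 is gray → back edge
First back edge: 4 → 2.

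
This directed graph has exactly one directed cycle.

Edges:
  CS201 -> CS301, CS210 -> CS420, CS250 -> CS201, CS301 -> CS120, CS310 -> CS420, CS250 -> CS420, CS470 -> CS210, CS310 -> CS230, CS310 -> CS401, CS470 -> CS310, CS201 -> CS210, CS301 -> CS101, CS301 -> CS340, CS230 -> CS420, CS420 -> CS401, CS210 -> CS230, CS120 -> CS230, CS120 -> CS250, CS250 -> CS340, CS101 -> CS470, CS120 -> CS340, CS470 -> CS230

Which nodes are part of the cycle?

DFS with gray/black marking from CS301:
CS301 gray
  CS120 gray
    CS340 gray
    CS340 black
    CS250 gray
      CS420 gray
        CS401 gray
        CS401 black
      CS420 black
      CS250→CS340: CS340 black — skip
      CS201 gray
        CS210 gray
          CS230 gray
            CS230→CS420: CS420 black — skip
          CS230 black
          CS210→CS420: CS420 black — skip
        CS210 black
        CS201→CS301: CS301 is gray → back edge
Back edge closes the cycle CS301 → CS120 → CS250 → CS201 → CS301; its vertices are {CS120, CS201, CS250, CS301}.

CS120, CS201, CS250, CS301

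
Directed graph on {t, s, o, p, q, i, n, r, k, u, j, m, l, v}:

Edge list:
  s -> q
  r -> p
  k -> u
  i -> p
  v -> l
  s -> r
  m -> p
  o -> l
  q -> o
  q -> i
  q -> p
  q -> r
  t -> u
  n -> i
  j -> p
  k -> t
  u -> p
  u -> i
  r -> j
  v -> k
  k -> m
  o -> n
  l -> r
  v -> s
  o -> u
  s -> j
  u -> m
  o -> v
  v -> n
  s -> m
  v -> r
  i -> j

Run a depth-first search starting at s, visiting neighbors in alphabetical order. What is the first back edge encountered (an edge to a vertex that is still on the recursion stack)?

DFS from s (visiting neighbors in alphabetical order); mark gray on enter, black on exit:
s gray
  j gray
    p gray
    p black
  j black
  m gray
    m→p: p black — skip
  m black
  q gray
    i gray
      i→j: j black — skip
      i→p: p black — skip
    i black
    o gray
      l gray
        r gray
          r→j: j black — skip
          r→p: p black — skip
        r black
      l black
      n gray
        n→i: i black — skip
      n black
      u gray
        u→i: i black — skip
        u→m: m black — skip
        u→p: p black — skip
      u black
      v gray
        k gray
          k→m: m black — skip
          t gray
            t→u: u black — skip
          t black
          k→u: u black — skip
        k black
        v→l: l black — skip
        v→n: n black — skip
        v→r: r black — skip
        v→s: s is gray → back edge
First back edge: v → s.

v->s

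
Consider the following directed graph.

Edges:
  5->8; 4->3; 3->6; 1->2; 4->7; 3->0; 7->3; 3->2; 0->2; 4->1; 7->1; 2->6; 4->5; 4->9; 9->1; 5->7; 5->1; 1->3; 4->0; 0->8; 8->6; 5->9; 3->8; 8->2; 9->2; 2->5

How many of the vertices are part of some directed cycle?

8

A vertex is on a directed cycle iff it belongs to a strongly connected component of size ≥ 2 (or has a self-loop).
The vertices on cycles are {0, 1, 2, 3, 5, 7, 8, 9} — 8 in total.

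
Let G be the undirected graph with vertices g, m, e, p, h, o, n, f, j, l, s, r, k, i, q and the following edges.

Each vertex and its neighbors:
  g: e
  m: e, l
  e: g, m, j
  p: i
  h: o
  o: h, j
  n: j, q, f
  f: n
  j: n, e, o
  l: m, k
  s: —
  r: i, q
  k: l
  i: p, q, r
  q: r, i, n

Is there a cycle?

Yes

DFS, tracking each vertex's parent; an edge to a visited non-parent vertex closes a cycle.
Start from n:
visit n (parent –)
  visit j (parent n)
    j–n: parent, skip
    visit e (parent j)
      visit g (parent e)
        g–e: parent, skip
      visit m (parent e)
        m–e: parent, skip
        visit l (parent m)
          l–m: parent, skip
          visit k (parent l)
            k–l: parent, skip
      e–j: parent, skip
    visit o (parent j)
      visit h (parent o)
        h–o: parent, skip
      o–j: parent, skip
  visit q (parent n)
    visit r (parent q)
      visit i (parent r)
        visit p (parent i)
          p–i: parent, skip
        i–q: q visited and ≠ parent → cycle
Cycle: q – r – i – q.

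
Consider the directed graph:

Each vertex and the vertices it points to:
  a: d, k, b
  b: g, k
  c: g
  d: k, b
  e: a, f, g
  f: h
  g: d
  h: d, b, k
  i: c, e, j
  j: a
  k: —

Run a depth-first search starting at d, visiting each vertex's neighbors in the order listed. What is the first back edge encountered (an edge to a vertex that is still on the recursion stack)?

g->d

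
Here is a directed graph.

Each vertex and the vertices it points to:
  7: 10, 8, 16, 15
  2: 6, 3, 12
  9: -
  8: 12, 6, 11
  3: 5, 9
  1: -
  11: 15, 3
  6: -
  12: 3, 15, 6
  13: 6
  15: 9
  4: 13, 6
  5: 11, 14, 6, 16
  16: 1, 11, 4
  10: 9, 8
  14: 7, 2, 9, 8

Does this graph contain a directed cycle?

Yes

DFS with white/gray/black marking, starting from 4:
4 gray
  13 gray
    6 gray
    6 black
  13 black
  4→6: 6 black — skip
4 black
7 gray
  10 gray
    9 gray
    9 black
    8 gray
      12 gray
        3 gray
          5 gray
            11 gray
              15 gray
                15→9: 9 black — skip
              15 black
              11→3: 3 is gray → back edge
Back edge found, so a cycle exists: 3 → 5 → 11 → 3.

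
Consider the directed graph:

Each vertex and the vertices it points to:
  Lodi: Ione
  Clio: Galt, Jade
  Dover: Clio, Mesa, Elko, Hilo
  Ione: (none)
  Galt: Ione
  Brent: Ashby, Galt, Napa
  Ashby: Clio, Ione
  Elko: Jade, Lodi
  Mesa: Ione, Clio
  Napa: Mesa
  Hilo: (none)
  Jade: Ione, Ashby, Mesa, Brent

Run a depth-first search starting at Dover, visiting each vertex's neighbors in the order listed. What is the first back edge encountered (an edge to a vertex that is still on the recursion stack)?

Ashby→Clio

DFS from Dover (visiting each vertex's neighbors in the order listed); mark gray on enter, black on exit:
Dover gray
  Clio gray
    Galt gray
      Ione gray
      Ione black
    Galt black
    Jade gray
      Jade→Ione: Ione black — skip
      Ashby gray
        Ashby→Clio: Clio is gray → back edge
First back edge: Ashby → Clio.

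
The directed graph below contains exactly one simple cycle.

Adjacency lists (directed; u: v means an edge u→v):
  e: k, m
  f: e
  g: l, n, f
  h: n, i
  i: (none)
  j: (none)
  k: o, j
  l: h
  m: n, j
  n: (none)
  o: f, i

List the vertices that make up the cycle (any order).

e, f, k, o

DFS with gray/black marking from f:
f gray
  e gray
    k gray
      o gray
        o→f: f is gray → back edge
Back edge closes the cycle f → e → k → o → f; its vertices are {e, f, k, o}.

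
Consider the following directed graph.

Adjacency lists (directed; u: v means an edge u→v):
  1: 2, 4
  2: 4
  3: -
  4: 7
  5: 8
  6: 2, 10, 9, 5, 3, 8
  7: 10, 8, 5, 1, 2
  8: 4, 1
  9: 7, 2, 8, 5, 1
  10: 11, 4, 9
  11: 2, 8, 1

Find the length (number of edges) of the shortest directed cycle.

3

For each vertex v, BFS finds the shortest path from v back to v.
The shortest such closed walk is 10 → 9 → 7 → 10, length 3.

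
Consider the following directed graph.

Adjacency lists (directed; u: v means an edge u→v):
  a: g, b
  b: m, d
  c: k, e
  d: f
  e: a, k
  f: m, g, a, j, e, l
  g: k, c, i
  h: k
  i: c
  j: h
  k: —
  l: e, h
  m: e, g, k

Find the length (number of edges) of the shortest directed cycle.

4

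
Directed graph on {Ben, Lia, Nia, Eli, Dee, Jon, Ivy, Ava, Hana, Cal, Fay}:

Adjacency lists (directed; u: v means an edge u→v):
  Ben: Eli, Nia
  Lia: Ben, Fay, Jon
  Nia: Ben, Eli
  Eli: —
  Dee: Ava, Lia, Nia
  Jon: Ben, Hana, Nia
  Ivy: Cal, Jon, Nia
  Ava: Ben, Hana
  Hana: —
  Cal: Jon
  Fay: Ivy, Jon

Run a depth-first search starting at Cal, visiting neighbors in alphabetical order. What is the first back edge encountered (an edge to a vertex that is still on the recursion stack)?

DFS from Cal (visiting neighbors in alphabetical order); mark gray on enter, black on exit:
Cal gray
  Jon gray
    Ben gray
      Eli gray
      Eli black
      Nia gray
        Nia→Ben: Ben is gray → back edge
First back edge: Nia → Ben.

Nia→Ben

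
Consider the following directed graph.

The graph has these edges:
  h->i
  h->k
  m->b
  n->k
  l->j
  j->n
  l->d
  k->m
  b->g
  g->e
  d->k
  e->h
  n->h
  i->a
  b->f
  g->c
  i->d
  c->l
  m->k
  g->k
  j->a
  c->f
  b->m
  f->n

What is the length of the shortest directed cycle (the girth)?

For each vertex v, BFS finds the shortest path from v back to v.
The shortest such closed walk is b → m → b, length 2.

2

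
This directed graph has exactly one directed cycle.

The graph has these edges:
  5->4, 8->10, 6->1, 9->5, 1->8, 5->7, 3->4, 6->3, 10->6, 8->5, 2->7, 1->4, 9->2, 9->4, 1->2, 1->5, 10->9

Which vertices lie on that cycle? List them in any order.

1, 6, 8, 10

DFS with gray/black marking from 10:
10 gray
  6 gray
    3 gray
      4 gray
      4 black
    3 black
    1 gray
      1→4: 4 black — skip
      5 gray
        7 gray
        7 black
        5→4: 4 black — skip
      5 black
      2 gray
        2→7: 7 black — skip
      2 black
      8 gray
        8→5: 5 black — skip
        8→10: 10 is gray → back edge
Back edge closes the cycle 10 → 6 → 1 → 8 → 10; its vertices are {1, 6, 8, 10}.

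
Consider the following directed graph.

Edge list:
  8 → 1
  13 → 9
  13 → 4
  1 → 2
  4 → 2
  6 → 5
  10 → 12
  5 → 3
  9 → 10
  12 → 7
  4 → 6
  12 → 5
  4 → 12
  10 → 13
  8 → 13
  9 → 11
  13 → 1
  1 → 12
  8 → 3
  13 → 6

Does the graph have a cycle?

DFS with white/gray/black marking, starting from 7:
7 gray
7 black
1 gray
  2 gray
  2 black
  12 gray
    5 gray
      3 gray
      3 black
    5 black
    12→7: 7 black — skip
  12 black
1 black
4 gray
  6 gray
    6→5: 5 black — skip
  6 black
  4→2: 2 black — skip
  4→12: 12 black — skip
4 black
8 gray
  8→1: 1 black — skip
  8→3: 3 black — skip
  13 gray
    13→4: 4 black — skip
    13→1: 1 black — skip
    9 gray
      10 gray
        10→13: 13 is gray → back edge
Back edge found, so a cycle exists: 13 → 9 → 10 → 13.

Yes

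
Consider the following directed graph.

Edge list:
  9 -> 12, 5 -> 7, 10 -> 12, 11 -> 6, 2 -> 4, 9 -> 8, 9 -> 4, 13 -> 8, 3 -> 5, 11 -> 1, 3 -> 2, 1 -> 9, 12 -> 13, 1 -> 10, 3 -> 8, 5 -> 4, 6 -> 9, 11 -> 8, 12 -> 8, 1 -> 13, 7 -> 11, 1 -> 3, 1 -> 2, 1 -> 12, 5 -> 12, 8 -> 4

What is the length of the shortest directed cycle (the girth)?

For each vertex v, BFS finds the shortest path from v back to v.
The shortest such closed walk is 11 → 1 → 3 → 5 → 7 → 11, length 5.

5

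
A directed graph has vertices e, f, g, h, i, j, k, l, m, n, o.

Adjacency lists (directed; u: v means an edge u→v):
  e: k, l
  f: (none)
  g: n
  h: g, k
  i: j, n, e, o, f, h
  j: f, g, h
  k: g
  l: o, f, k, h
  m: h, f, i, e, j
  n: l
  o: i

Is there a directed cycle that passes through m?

No

m lies on a cycle iff there is a path from m back to itself.
Exploring from m, it never reaches itself; equivalently, its strongly connected component is a singleton.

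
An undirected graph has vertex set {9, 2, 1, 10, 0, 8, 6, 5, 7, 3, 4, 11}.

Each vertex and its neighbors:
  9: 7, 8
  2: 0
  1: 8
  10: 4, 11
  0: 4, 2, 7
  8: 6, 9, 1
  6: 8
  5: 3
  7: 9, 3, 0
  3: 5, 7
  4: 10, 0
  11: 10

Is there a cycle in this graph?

No

DFS, tracking each vertex's parent; an edge to a visited non-parent vertex closes a cycle.
Start from 1:
visit 1 (parent –)
  visit 8 (parent 1)
    visit 6 (parent 8)
      6–8: parent, skip
    visit 9 (parent 8)
      visit 7 (parent 9)
        7–9: parent, skip
        visit 3 (parent 7)
          visit 5 (parent 3)
            5–3: parent, skip
          3–7: parent, skip
        visit 0 (parent 7)
          visit 4 (parent 0)
            visit 10 (parent 4)
              10–4: parent, skip
              visit 11 (parent 10)
                11–10: parent, skip
            4–0: parent, skip
          visit 2 (parent 0)
            2–0: parent, skip
          0–7: parent, skip
      9–8: parent, skip
    8–1: parent, skip
No non-parent visited neighbor found — the graph is a forest.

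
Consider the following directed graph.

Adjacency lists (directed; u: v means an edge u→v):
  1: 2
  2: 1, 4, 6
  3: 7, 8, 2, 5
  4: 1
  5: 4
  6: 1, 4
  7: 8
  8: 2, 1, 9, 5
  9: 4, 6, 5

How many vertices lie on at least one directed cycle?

A vertex is on a directed cycle iff it belongs to a strongly connected component of size ≥ 2 (or has a self-loop).
The vertices on cycles are {1, 2, 4, 6} — 4 in total.

4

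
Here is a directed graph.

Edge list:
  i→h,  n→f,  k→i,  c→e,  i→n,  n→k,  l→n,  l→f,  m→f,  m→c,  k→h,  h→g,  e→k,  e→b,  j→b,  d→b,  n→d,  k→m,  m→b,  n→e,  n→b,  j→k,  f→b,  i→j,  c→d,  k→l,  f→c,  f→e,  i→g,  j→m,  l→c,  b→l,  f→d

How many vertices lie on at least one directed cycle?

11

A vertex is on a directed cycle iff it belongs to a strongly connected component of size ≥ 2 (or has a self-loop).
The vertices on cycles are {b, c, d, e, f, i, j, k, l, m, n} — 11 in total.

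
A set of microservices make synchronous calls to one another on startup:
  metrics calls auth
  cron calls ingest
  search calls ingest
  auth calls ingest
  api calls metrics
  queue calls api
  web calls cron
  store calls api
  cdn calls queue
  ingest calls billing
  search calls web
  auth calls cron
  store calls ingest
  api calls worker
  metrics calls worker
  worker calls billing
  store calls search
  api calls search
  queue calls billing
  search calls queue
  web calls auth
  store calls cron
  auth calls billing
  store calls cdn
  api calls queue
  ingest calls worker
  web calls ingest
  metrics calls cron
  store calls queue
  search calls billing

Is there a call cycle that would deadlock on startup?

DFS with white/gray/black marking, starting from cron:
cron gray
  ingest gray
    worker gray
      billing gray
      billing black
    worker black
    ingest→billing: billing black — skip
  ingest black
cron black
api gray
  metrics gray
    auth gray
      auth→cron: cron black — skip
      auth→ingest: ingest black — skip
      auth→billing: billing black — skip
    auth black
    metrics→worker: worker black — skip
    metrics→cron: cron black — skip
  metrics black
  api→worker: worker black — skip
  queue gray
    queue→billing: billing black — skip
    queue→api: api is gray → back edge
Back edge found, so a cycle exists: api → queue → api.

Yes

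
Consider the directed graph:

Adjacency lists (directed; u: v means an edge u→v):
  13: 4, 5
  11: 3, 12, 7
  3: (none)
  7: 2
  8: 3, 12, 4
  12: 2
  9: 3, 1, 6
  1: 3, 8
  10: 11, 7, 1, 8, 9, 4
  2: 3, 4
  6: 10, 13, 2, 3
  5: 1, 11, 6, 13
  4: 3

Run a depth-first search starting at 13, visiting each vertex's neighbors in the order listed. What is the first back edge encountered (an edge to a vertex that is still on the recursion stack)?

9->6

DFS from 13 (visiting each vertex's neighbors in the order listed); mark gray on enter, black on exit:
13 gray
  4 gray
    3 gray
    3 black
  4 black
  5 gray
    1 gray
      1→3: 3 black — skip
      8 gray
        8→3: 3 black — skip
        12 gray
          2 gray
            2→3: 3 black — skip
            2→4: 4 black — skip
          2 black
        12 black
        8→4: 4 black — skip
      8 black
    1 black
    11 gray
      11→3: 3 black — skip
      11→12: 12 black — skip
      7 gray
        7→2: 2 black — skip
      7 black
    11 black
    6 gray
      10 gray
        10→11: 11 black — skip
        10→7: 7 black — skip
        10→1: 1 black — skip
        10→8: 8 black — skip
        9 gray
          9→3: 3 black — skip
          9→1: 1 black — skip
          9→6: 6 is gray → back edge
First back edge: 9 → 6.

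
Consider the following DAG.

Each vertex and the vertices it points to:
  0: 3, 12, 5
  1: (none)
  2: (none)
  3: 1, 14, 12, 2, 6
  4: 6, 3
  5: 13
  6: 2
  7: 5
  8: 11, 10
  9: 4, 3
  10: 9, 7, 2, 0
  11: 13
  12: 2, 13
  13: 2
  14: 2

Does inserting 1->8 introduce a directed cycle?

Adding 1→8 creates a cycle iff 8 can already reach 1.
Path from 8: 8 → 10 → 9 → 3 → 1.
So 8 → … → 1 → 8 is a cycle.

Yes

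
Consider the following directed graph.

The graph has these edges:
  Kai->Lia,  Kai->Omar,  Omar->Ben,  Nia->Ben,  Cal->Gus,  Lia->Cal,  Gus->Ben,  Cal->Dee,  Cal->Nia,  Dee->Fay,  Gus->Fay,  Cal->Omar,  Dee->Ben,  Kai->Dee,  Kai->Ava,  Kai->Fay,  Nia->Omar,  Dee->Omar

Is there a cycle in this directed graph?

DFS with white/gray/black marking, starting from Dee:
Dee gray
  Fay gray
  Fay black
  Omar gray
    Ben gray
    Ben black
  Omar black
  Dee→Ben: Ben black — skip
Dee black
Lia gray
  Cal gray
    Gus gray
      Gus→Ben: Ben black — skip
      Gus→Fay: Fay black — skip
    Gus black
    Cal→Dee: Dee black — skip
    Cal→Omar: Omar black — skip
    Nia gray
      Nia→Omar: Omar black — skip
      Nia→Ben: Ben black — skip
    Nia black
  Cal black
Lia black
Kai gray
  Kai→Fay: Fay black — skip
  Kai→Omar: Omar black — skip
  Kai→Dee: Dee black — skip
  Ava gray
  Ava black
  Kai→Lia: Lia black — skip
Kai black
Every edge goes to a white or black vertex — no back edge, so the graph is acyclic.

No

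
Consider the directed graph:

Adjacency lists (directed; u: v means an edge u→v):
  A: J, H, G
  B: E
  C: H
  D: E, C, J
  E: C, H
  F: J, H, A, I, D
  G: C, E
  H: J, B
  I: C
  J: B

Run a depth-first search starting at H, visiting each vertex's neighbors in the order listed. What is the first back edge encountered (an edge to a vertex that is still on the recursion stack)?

DFS from H (visiting each vertex's neighbors in the order listed); mark gray on enter, black on exit:
H gray
  J gray
    B gray
      E gray
        C gray
          C→H: H is gray → back edge
First back edge: C → H.

C->H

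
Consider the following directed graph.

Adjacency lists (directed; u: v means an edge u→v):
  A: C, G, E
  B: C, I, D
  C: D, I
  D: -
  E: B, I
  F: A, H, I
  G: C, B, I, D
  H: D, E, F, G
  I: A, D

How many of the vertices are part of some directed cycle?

8

A vertex is on a directed cycle iff it belongs to a strongly connected component of size ≥ 2 (or has a self-loop).
The vertices on cycles are {A, B, C, E, F, G, H, I} — 8 in total.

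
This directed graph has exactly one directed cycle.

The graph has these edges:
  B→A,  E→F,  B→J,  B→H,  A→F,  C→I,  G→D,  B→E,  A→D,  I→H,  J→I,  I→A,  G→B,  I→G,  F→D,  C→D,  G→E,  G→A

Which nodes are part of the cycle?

B, G, I, J

DFS with gray/black marking from I:
I gray
  G gray
    B gray
      H gray
      H black
      J gray
        J→I: I is gray → back edge
Back edge closes the cycle I → G → B → J → I; its vertices are {B, G, I, J}.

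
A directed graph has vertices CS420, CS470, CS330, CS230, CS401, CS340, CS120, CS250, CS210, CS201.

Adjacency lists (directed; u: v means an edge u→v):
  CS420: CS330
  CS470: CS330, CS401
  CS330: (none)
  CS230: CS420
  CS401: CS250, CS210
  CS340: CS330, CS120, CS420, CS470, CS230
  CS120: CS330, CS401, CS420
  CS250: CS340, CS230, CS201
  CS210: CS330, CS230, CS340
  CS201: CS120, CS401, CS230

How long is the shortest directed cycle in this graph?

3

For each vertex v, BFS finds the shortest path from v back to v.
The shortest such closed walk is CS401 → CS250 → CS201 → CS401, length 3.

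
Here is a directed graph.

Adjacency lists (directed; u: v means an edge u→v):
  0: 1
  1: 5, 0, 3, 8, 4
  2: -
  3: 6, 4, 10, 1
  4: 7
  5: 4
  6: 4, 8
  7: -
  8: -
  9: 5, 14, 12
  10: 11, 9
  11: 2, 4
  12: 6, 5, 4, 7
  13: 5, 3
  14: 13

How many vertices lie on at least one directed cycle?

7

A vertex is on a directed cycle iff it belongs to a strongly connected component of size ≥ 2 (or has a self-loop).
The vertices on cycles are {0, 1, 3, 9, 10, 13, 14} — 7 in total.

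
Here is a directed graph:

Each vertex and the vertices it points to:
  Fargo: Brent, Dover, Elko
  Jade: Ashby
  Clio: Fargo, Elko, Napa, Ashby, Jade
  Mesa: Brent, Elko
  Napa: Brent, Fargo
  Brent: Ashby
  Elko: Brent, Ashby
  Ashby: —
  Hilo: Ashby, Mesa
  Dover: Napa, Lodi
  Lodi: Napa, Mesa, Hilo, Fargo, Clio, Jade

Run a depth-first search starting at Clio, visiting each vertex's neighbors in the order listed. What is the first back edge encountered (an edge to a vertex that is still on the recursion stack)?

DFS from Clio (visiting each vertex's neighbors in the order listed); mark gray on enter, black on exit:
Clio gray
  Fargo gray
    Brent gray
      Ashby gray
      Ashby black
    Brent black
    Dover gray
      Napa gray
        Napa→Brent: Brent black — skip
        Napa→Fargo: Fargo is gray → back edge
First back edge: Napa → Fargo.

Napa→Fargo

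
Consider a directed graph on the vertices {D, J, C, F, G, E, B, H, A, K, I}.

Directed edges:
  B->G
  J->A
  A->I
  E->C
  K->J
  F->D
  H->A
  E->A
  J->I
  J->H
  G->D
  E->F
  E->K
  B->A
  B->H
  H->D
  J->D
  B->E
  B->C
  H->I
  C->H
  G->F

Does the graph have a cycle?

No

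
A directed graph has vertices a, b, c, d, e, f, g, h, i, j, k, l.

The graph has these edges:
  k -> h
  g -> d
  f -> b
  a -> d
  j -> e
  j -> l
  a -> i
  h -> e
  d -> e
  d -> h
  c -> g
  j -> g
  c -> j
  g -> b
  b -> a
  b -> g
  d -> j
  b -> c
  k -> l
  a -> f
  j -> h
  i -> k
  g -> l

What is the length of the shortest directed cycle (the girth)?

2

For each vertex v, BFS finds the shortest path from v back to v.
The shortest such closed walk is b → g → b, length 2.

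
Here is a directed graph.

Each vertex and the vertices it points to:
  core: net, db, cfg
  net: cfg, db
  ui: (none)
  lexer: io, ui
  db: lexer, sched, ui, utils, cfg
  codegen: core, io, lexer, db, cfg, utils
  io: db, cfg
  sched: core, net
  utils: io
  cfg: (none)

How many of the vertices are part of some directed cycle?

A vertex is on a directed cycle iff it belongs to a strongly connected component of size ≥ 2 (or has a self-loop).
The vertices on cycles are {db, io, net, core, lexer, sched, utils} — 7 in total.

7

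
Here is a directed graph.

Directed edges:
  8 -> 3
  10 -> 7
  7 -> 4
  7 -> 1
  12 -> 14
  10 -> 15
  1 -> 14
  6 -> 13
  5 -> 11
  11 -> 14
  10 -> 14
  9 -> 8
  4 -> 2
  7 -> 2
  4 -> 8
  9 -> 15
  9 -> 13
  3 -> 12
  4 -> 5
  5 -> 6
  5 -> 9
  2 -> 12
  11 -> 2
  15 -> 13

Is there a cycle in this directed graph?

No

DFS with white/gray/black marking, starting from 6:
6 gray
  13 gray
  13 black
6 black
15 gray
  15→13: 13 black — skip
15 black
8 gray
  3 gray
    12 gray
      14 gray
      14 black
    12 black
  3 black
8 black
9 gray
  9→13: 13 black — skip
  9→15: 15 black — skip
  9→8: 8 black — skip
9 black
5 gray
  5→6: 6 black — skip
  11 gray
    11→14: 14 black — skip
    2 gray
      2→12: 12 black — skip
    2 black
  11 black
  5→9: 9 black — skip
5 black
7 gray
  7→2: 2 black — skip
  4 gray
    4→2: 2 black — skip
    4→5: 5 black — skip
    4→8: 8 black — skip
  4 black
  1 gray
    1→14: 14 black — skip
  1 black
7 black
10 gray
  10→15: 15 black — skip
  10→14: 14 black — skip
  10→7: 7 black — skip
10 black
Every edge goes to a white or black vertex — no back edge, so the graph is acyclic.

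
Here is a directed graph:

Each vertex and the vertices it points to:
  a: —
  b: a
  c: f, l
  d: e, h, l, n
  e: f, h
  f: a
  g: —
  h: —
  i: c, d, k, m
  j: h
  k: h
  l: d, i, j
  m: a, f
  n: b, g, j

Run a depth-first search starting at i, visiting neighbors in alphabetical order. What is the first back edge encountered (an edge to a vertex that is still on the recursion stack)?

d→l

DFS from i (visiting neighbors in alphabetical order); mark gray on enter, black on exit:
i gray
  c gray
    f gray
      a gray
      a black
    f black
    l gray
      d gray
        e gray
          e→f: f black — skip
          h gray
          h black
        e black
        d→h: h black — skip
        d→l: l is gray → back edge
First back edge: d → l.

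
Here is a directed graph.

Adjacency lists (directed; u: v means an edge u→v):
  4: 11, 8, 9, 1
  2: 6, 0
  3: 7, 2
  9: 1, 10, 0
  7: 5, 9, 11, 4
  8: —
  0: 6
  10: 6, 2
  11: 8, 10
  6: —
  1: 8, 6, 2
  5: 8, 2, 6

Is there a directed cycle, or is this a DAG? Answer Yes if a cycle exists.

DFS with white/gray/black marking, starting from 10:
10 gray
  6 gray
  6 black
  2 gray
    2→6: 6 black — skip
    0 gray
      0→6: 6 black — skip
    0 black
  2 black
10 black
4 gray
  11 gray
    8 gray
    8 black
    11→10: 10 black — skip
  11 black
  4→8: 8 black — skip
  9 gray
    1 gray
      1→8: 8 black — skip
      1→6: 6 black — skip
      1→2: 2 black — skip
    1 black
    9→10: 10 black — skip
    9→0: 0 black — skip
  9 black
  4→1: 1 black — skip
4 black
3 gray
  7 gray
    5 gray
      5→8: 8 black — skip
      5→2: 2 black — skip
      5→6: 6 black — skip
    5 black
    7→9: 9 black — skip
    7→11: 11 black — skip
    7→4: 4 black — skip
  7 black
  3→2: 2 black — skip
3 black
Every edge goes to a white or black vertex — no back edge, so the graph is acyclic.

No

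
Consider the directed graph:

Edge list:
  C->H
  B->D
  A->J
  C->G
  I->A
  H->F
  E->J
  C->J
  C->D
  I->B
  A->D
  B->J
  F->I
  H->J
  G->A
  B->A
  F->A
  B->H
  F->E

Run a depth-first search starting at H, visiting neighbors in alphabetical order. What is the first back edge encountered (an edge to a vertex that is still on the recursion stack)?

B→H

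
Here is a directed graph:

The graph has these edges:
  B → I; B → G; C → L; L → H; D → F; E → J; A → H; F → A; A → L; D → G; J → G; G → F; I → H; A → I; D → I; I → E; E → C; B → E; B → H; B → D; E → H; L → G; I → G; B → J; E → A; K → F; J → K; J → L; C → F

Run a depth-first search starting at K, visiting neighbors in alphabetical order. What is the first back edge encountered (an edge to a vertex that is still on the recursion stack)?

E→A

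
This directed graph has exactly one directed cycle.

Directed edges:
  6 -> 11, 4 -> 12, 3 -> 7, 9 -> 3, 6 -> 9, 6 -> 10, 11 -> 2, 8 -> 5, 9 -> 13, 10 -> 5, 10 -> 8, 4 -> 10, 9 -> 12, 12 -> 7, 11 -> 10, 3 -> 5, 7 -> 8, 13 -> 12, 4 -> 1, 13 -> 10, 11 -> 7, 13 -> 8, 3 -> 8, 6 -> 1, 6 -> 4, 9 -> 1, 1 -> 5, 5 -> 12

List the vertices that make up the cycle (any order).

5, 7, 8, 12

DFS with gray/black marking from 12:
12 gray
  7 gray
    8 gray
      5 gray
        5→12: 12 is gray → back edge
Back edge closes the cycle 12 → 7 → 8 → 5 → 12; its vertices are {5, 7, 8, 12}.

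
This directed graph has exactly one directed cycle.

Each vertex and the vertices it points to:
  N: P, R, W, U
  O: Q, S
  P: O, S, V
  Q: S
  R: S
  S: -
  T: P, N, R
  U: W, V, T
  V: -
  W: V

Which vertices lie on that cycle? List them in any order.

DFS with gray/black marking from T:
T gray
  P gray
    O gray
      Q gray
        S gray
        S black
      Q black
      O→S: S black — skip
    O black
    P→S: S black — skip
    V gray
    V black
  P black
  N gray
    N→P: P black — skip
    R gray
      R→S: S black — skip
    R black
    W gray
      W→V: V black — skip
    W black
    U gray
      U→W: W black — skip
      U→V: V black — skip
      U→T: T is gray → back edge
Back edge closes the cycle T → N → U → T; its vertices are {N, T, U}.

N, T, U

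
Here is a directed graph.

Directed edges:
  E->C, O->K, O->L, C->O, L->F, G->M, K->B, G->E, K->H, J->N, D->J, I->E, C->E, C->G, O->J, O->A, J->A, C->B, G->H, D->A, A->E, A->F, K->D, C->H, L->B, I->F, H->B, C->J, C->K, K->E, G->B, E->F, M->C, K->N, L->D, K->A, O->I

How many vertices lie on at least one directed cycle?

11

A vertex is on a directed cycle iff it belongs to a strongly connected component of size ≥ 2 (or has a self-loop).
The vertices on cycles are {A, C, D, E, G, I, J, K, L, M, O} — 11 in total.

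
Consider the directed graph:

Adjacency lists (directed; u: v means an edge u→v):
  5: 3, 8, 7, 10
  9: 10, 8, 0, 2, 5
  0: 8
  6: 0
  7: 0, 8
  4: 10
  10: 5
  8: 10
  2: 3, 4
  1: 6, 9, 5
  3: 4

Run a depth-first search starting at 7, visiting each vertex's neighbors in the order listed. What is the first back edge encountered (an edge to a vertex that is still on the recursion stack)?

4→10

DFS from 7 (visiting each vertex's neighbors in the order listed); mark gray on enter, black on exit:
7 gray
  0 gray
    8 gray
      10 gray
        5 gray
          3 gray
            4 gray
              4→10: 10 is gray → back edge
First back edge: 4 → 10.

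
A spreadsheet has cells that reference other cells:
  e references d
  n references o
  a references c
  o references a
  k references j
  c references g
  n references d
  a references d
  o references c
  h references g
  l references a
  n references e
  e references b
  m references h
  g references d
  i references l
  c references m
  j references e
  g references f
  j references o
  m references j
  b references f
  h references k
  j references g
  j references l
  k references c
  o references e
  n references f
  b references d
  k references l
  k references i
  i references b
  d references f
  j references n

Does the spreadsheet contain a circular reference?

DFS with white/gray/black marking, starting from b:
b gray
  d gray
    f gray
    f black
  d black
  b→f: f black — skip
b black
a gray
  c gray
    m gray
      h gray
        k gray
          l gray
            l→a: a is gray → back edge
Back edge found, so a cycle exists: a → c → m → h → k → l → a.

Yes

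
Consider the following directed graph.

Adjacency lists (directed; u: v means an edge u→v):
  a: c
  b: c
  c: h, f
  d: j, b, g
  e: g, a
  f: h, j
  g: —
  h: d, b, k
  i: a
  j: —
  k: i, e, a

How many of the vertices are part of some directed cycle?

A vertex is on a directed cycle iff it belongs to a strongly connected component of size ≥ 2 (or has a self-loop).
The vertices on cycles are {a, b, c, d, e, f, h, i, k} — 9 in total.

9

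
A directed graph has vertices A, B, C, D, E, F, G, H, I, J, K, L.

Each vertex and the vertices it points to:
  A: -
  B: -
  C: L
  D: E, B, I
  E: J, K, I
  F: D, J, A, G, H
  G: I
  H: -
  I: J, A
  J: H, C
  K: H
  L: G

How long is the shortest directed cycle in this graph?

5

For each vertex v, BFS finds the shortest path from v back to v.
The shortest such closed walk is G → I → J → C → L → G, length 5.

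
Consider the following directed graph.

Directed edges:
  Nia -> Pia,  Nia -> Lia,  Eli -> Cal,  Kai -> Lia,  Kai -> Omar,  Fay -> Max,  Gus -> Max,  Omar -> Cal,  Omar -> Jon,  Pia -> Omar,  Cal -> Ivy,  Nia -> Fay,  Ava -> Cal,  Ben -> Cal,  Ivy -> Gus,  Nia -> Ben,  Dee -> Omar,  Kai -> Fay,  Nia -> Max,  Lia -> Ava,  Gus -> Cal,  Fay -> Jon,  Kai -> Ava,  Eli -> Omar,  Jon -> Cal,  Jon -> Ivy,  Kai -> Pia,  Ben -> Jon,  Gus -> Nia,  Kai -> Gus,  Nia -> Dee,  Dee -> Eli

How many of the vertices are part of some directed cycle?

13

A vertex is on a directed cycle iff it belongs to a strongly connected component of size ≥ 2 (or has a self-loop).
The vertices on cycles are {Ava, Ben, Cal, Dee, Eli, Fay, Gus, Ivy, Jon, Lia, Nia, Pia, Omar} — 13 in total.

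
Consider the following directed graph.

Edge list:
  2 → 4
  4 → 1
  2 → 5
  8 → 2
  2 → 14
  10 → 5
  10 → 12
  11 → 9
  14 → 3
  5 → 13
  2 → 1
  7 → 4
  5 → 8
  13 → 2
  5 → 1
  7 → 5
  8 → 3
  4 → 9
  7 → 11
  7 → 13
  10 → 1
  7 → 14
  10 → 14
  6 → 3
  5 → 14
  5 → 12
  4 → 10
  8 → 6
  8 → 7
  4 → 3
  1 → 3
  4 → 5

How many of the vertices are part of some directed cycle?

7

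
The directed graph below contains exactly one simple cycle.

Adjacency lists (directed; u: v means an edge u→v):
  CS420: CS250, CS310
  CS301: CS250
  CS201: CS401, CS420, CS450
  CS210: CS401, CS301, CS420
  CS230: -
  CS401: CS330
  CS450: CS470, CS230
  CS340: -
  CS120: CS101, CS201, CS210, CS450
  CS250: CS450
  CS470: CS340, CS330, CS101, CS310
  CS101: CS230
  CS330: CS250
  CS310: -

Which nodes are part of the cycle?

CS250, CS330, CS450, CS470

DFS with gray/black marking from CS450:
CS450 gray
  CS470 gray
    CS340 gray
    CS340 black
    CS330 gray
      CS250 gray
        CS250→CS450: CS450 is gray → back edge
Back edge closes the cycle CS450 → CS470 → CS330 → CS250 → CS450; its vertices are {CS250, CS330, CS450, CS470}.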